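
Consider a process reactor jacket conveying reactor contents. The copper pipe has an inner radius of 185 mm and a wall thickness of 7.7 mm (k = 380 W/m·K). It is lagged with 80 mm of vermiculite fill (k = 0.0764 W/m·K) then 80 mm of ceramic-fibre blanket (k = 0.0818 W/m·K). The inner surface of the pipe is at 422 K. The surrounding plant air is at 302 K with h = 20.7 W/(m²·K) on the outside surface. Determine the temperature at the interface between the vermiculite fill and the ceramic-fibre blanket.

T ≈ 352 K

Radial resistances (cylindrical: R_cond = ln(r_o/r_i)/(2πkL), R_conv = 1/(h·2πrL)):
R_copper pipe wall = ln(192.7/185)/(2π×380×1) = 1.708×10^-5 K/W
R_vermiculite fill = ln(272.7/192.7)/(2π×0.0764×1) = 0.7234 K/W
R_ceramic-fibre blanket = ln(352.7/272.7)/(2π×0.0818×1) = 0.5005 K/W
R_outer film = 1/(h_o·2πr_oL) = 1/(20.7×2π×0.3527×1) = 0.0218 K/W
R_total = 1.246 K/W
Q = ΔT/R_total = 120/1.246
Q = 96.3 W/m
T_interface = T_inner − Q·ΣR(inner→interface) = 422 − 96.3×0.7234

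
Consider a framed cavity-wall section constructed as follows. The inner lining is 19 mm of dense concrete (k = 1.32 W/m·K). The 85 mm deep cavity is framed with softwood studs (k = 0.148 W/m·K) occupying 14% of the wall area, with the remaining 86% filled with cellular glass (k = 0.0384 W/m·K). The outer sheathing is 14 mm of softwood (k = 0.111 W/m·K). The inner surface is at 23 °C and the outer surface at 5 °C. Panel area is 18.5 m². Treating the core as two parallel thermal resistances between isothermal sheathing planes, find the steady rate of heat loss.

Q ≈ 193 W

Sheathing layers in series; stud and cavity paths in parallel between them.
R_inner = 0.019/(1.32×18.5) = 7.781×10^-4 K/W
R_stud  = 0.085/(0.148×0.14×18.5) = 0.2217 K/W
R_cav   = 0.085/(0.0384×0.86×18.5) = 0.1391 K/W
1/R_core = 1/R_stud + 1/R_cav → R_core = 0.08549 K/W
R_outer = 0.014/(0.111×18.5) = 0.006818 K/W
R_total = 0.09309 K/W
Q = ΔT/R_total = 18/0.09309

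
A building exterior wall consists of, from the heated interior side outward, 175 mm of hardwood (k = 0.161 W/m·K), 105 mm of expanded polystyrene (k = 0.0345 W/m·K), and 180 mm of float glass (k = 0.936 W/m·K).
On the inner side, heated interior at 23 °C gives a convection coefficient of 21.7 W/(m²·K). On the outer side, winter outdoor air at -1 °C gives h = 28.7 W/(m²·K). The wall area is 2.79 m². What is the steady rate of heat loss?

Model the wall as resistances in series:
R_inner film = 1/(h_i·A) = 1/(21.7×2.79) = 0.01652 K/W
R_hardwood = L/(kA) = 0.175/(0.161×2.79) = 0.3896 K/W
R_expanded polystyrene = L/(kA) = 0.105/(0.0345×2.79) = 1.091 K/W
R_float glass = L/(kA) = 0.18/(0.936×2.79) = 0.06893 K/W
R_outer film = 1/(h_o·A) = 1/(28.7×2.79) = 0.01249 K/W
R_total = 1.578 K/W
Q = ΔT / R_total = 24 / 1.578

Q ≈ 15.2 W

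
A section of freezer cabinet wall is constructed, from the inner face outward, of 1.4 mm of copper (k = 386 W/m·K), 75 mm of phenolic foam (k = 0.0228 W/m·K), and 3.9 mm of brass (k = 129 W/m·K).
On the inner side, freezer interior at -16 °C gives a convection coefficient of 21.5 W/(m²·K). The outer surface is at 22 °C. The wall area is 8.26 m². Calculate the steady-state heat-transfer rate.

Q ≈ 94.1 W

Series thermal resistances:
R_inner film = 1/(h_i·A) = 1/(21.5×8.26) = 0.005631 K/W
R_copper = L/(kA) = 0.0014/(386×8.26) = 4.391×10^-7 K/W
R_phenolic foam = L/(kA) = 0.075/(0.0228×8.26) = 0.3982 K/W
R_brass = L/(kA) = 0.0039/(129×8.26) = 3.66×10^-6 K/W
R_total = 0.4039 K/W
Q = ΔT / R_total = 38 / 0.4039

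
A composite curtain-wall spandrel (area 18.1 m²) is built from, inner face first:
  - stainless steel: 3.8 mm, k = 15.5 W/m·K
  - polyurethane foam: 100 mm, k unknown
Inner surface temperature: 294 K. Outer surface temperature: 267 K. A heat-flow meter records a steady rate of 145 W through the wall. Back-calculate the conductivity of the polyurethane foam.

k ≈ 0.0297 W/(m·K)

Treating each layer as a thermal resistance in series:
R_stainless steel = L/(kA) = 0.0038/(15.5×18.1) = 1.354×10^-5 K/W
Sum of known resistances R_other = 1.354×10^-5 K/W
Total R = ΔT/Q = 27/145 = 0.1862 K/W
R_polyurethane foam = R_total − R_other = 0.1862 K/W
k = L/(R·A) = 0.1/(0.1862×18.1)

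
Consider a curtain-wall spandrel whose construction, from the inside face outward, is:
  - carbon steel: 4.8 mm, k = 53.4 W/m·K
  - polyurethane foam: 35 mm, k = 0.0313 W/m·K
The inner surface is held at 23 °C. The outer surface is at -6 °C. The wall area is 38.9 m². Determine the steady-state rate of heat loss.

Series thermal resistances:
R_carbon steel = L/(kA) = 0.0048/(53.4×38.9) = 2.311×10^-6 K/W
R_polyurethane foam = L/(kA) = 0.035/(0.0313×38.9) = 0.02875 K/W
R_total = 0.02875 K/W
Q = ΔT / R_total = 29 / 0.02875

Q ≈ 1010 W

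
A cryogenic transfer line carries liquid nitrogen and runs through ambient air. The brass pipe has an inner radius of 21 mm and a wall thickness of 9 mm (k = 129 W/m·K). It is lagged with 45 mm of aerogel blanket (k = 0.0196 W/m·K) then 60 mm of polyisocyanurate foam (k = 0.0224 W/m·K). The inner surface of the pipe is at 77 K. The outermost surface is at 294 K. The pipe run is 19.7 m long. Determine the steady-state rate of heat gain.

Per-layer cylindrical resistances, series-summed:
R_brass pipe wall = ln(30/21)/(2π×129×19.7) = 2.234×10^-5 K/W
R_aerogel blanket = ln(75/30)/(2π×0.0196×19.7) = 0.3777 K/W
R_polyisocyanurate foam = ln(135/75)/(2π×0.0224×19.7) = 0.212 K/W
R_total = 0.5897 K/W
Q = ΔT/R_total = 217/0.5897

Q ≈ 368 W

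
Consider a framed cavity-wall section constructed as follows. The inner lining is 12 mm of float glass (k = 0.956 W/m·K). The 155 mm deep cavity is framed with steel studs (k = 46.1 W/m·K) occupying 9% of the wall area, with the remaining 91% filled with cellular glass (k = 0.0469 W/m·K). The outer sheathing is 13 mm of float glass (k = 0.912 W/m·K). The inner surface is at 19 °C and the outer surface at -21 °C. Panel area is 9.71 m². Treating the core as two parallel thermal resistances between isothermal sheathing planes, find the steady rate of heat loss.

Sheathing layers in series; stud and cavity paths in parallel between them.
R_inner = 0.012/(0.956×9.71) = 0.001293 K/W
R_stud  = 0.155/(46.1×0.09×9.71) = 0.003847 K/W
R_cav   = 0.155/(0.0469×0.91×9.71) = 0.374 K/W
1/R_core = 1/R_stud + 1/R_cav → R_core = 0.003808 K/W
R_outer = 0.013/(0.912×9.71) = 0.001468 K/W
R_total = 0.006569 K/W
Q = ΔT/R_total = 40/0.006569

Q ≈ 6090 W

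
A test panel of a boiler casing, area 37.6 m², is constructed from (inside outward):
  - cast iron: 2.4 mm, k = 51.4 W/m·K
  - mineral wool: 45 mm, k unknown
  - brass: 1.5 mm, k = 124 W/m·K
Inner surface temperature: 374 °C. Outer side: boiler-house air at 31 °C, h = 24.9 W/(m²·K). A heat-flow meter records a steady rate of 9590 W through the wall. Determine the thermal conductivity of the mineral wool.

Thermal resistances in series:
R_cast iron = L/(kA) = 0.0024/(51.4×37.6) = 1.242×10^-6 K/W
R_brass = L/(kA) = 0.0015/(124×37.6) = 3.217×10^-7 K/W
R_outer film = 1/(h_o·A) = 1/(24.9×37.6) = 0.001068 K/W
Sum of known resistances R_other = 0.00107 K/W
Total R = ΔT/Q = 343/9590 = 0.03577 K/W
R_mineral wool = R_total − R_other = 0.0347 K/W
k = L/(R·A) = 0.045/(0.0347×37.6)

k ≈ 0.0345 W/(m·K)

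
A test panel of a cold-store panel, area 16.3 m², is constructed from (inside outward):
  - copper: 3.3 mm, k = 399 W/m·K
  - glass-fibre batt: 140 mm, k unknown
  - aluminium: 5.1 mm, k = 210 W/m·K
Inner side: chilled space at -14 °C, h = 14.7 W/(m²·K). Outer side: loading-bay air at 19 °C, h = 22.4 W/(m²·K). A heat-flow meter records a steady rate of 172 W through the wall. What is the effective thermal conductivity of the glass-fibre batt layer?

k ≈ 0.0464 W/(m·K)

Series thermal resistances:
R_inner film = 1/(h_i·A) = 1/(14.7×16.3) = 0.004173 K/W
R_copper = L/(kA) = 0.0033/(399×16.3) = 5.074×10^-7 K/W
R_aluminium = L/(kA) = 0.0051/(210×16.3) = 1.49×10^-6 K/W
R_outer film = 1/(h_o·A) = 1/(22.4×16.3) = 0.002739 K/W
Sum of known resistances R_other = 0.006914 K/W
Total R = ΔT/Q = 33/172 = 0.1919 K/W
R_glass-fibre batt = R_total − R_other = 0.1849 K/W
k = L/(R·A) = 0.14/(0.1849×16.3)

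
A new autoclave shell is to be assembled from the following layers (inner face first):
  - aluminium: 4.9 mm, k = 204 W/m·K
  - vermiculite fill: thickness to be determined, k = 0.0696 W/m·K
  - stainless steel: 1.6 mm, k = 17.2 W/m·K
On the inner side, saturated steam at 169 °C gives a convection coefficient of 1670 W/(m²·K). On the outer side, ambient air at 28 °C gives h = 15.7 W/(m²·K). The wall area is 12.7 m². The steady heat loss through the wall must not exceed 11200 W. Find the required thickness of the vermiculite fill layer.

Treating each layer as a thermal resistance in series:
R_inner film = 1/(h_i·A) = 1/(1670×12.7) = 4.715×10^-5 K/W
R_aluminium = L/(kA) = 0.0049/(204×12.7) = 1.891×10^-6 K/W
R_stainless steel = L/(kA) = 0.0016/(17.2×12.7) = 7.325×10^-6 K/W
R_outer film = 1/(h_o·A) = 1/(15.7×12.7) = 0.005015 K/W
Sum of the known resistances R_other = 0.005072 K/W
Required total resistance R_tot = ΔT/Q_allow = 141/11200 = 0.01259 K/W
R_vermiculite fill = R_tot − R_other = 0.007518 K/W
L = R·k·A = 0.007518×0.0696×12.7

L ≈ 6.64 mm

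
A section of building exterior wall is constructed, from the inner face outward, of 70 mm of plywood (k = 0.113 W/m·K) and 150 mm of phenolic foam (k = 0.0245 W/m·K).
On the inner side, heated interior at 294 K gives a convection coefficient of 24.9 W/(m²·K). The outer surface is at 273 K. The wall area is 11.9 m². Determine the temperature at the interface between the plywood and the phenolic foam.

Thermal resistances in series:
R_inner film = 1/(h_i·A) = 1/(24.9×11.9) = 0.003375 K/W
R_plywood = L/(kA) = 0.07/(0.113×11.9) = 0.05206 K/W
R_phenolic foam = L/(kA) = 0.15/(0.0245×11.9) = 0.5145 K/W
R_total = 0.5699 K/W;  Q = ΔT/R_total = 21/0.5699 = 36.85 W
T_interface = T_inner − Q·ΣR(inner→interface) = 294 − 36.8×0.05543

T ≈ 292 K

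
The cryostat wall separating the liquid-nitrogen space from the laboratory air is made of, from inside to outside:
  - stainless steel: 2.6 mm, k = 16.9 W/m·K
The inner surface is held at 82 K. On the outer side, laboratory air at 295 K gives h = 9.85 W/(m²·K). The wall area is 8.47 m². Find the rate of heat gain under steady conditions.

Thermal resistances in series:
R_stainless steel = L/(kA) = 0.0026/(16.9×8.47) = 1.816×10^-5 K/W
R_outer film = 1/(h_o·A) = 1/(9.85×8.47) = 0.01199 K/W
R_total = 0.012 K/W
Q = ΔT / R_total = 213 / 0.012

Q ≈ 17700 W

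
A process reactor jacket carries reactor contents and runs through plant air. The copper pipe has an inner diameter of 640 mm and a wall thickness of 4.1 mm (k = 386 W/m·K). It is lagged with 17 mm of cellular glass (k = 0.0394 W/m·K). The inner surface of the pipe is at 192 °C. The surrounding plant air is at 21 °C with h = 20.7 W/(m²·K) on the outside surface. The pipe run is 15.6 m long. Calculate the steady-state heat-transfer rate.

Cylindrical conduction, so R = ln(r₂/r₁)/(2πkL) per layer, in series:
R_copper pipe wall = ln(324.1/320)/(2π×386×15.6) = 3.365×10^-7 K/W
R_cellular glass = ln(341.1/324.1)/(2π×0.0394×15.6) = 0.01324 K/W
R_outer film = 1/(h_o·2πr_oL) = 1/(20.7×2π×0.3411×15.6) = 0.001445 K/W
R_total = 0.01468 K/W
Q = ΔT/R_total = 171/0.01468

Q ≈ 11600 W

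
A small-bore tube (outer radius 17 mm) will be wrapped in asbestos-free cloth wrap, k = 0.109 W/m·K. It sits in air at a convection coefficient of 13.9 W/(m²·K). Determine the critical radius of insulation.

For a cylinder r_cr = k/h = 0.109/13.9
r_cr = 7.84 mm; since the bare radius (17 mm) is above r_cr, any added insulation will reduce heat loss.

r_cr ≈ 7.84 mm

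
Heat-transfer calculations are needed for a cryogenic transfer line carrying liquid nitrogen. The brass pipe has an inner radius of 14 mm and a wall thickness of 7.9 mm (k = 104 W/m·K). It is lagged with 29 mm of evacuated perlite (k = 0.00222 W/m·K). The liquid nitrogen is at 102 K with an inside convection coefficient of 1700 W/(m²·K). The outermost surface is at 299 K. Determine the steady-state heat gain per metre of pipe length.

q′ ≈ 3.26 W/m

Treating each annulus and film as a series resistance:
R_inner film = 1/(h_i·2πr₁L) = 1/(1700×2π×0.014×1) = 0.006687 K/W
R_brass pipe wall = ln(21.9/14)/(2π×104×1) = 6.847×10^-4 K/W
R_evacuated perlite = ln(50.9/21.9)/(2π×0.00222×1) = 60.46 K/W
R_total = 60.47 K/W
Q = ΔT/R_total = 197/60.47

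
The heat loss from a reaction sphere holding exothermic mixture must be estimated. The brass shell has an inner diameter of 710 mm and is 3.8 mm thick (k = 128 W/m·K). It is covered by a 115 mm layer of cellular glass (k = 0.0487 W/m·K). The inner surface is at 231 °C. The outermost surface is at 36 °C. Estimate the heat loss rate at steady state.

Spherical conduction: R = (1/r_in − 1/r_out)/(4πk) per layer; series-sum.
R_brass shell = (1/0.355 − 1/0.3588)/(4π×128) = 1.855×10^-5 K/W
R_cellular glass = (1/0.3588 − 1/0.4738)/(4π×0.0487) = 1.105 K/W
R_total = 1.105 K/W
Q = ΔT/R_total = 195/1.105

Q ≈ 176 W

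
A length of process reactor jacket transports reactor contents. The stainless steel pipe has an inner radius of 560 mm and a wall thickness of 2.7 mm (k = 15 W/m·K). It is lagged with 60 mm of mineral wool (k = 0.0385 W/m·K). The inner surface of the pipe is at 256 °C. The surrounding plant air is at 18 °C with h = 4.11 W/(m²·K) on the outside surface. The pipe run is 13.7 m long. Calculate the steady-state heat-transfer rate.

Q ≈ 6780 W

Radial resistances (cylindrical: R_cond = ln(r_o/r_i)/(2πkL), R_conv = 1/(h·2πrL)):
R_stainless steel pipe wall = ln(562.7/560)/(2π×15×13.7) = 3.725×10^-6 K/W
R_mineral wool = ln(622.7/562.7)/(2π×0.0385×13.7) = 0.03057 K/W
R_outer film = 1/(h_o·2πr_oL) = 1/(4.11×2π×0.6227×13.7) = 0.004539 K/W
R_total = 0.03512 K/W
Q = ΔT/R_total = 238/0.03512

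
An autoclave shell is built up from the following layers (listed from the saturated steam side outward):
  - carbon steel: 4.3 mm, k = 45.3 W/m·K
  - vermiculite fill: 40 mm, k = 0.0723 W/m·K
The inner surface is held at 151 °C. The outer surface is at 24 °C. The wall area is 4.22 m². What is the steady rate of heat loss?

Q ≈ 969 W

Using the resistance-network approach (series):
R_carbon steel = L/(kA) = 0.0043/(45.3×4.22) = 2.249×10^-5 K/W
R_vermiculite fill = L/(kA) = 0.04/(0.0723×4.22) = 0.1311 K/W
R_total = 0.1311 K/W
Q = ΔT / R_total = 127 / 0.1311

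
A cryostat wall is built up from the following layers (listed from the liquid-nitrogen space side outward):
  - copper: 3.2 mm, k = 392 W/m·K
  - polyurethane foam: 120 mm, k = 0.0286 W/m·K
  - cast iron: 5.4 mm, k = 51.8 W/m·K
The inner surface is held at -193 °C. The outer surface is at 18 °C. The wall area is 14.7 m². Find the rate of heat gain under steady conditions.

Q ≈ 739 W

Thermal resistances in series:
R_copper = L/(kA) = 0.0032/(392×14.7) = 5.553×10^-7 K/W
R_polyurethane foam = L/(kA) = 0.12/(0.0286×14.7) = 0.2854 K/W
R_cast iron = L/(kA) = 0.0054/(51.8×14.7) = 7.092×10^-6 K/W
R_total = 0.2854 K/W
Q = ΔT / R_total = 211 / 0.2854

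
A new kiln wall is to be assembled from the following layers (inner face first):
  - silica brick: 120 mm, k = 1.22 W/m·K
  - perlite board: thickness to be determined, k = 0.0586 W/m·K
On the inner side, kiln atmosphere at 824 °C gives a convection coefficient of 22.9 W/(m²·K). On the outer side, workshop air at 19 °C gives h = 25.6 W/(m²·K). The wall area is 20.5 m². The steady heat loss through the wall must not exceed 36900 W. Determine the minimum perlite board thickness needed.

Model the wall as resistances in series:
R_inner film = 1/(h_i·A) = 1/(22.9×20.5) = 0.00213 K/W
R_silica brick = L/(kA) = 0.12/(1.22×20.5) = 0.004798 K/W
R_outer film = 1/(h_o·A) = 1/(25.6×20.5) = 0.001905 K/W
Sum of the known resistances R_other = 0.008834 K/W
Required total resistance R_tot = ΔT/Q_allow = 805/36900 = 0.02182 K/W
R_perlite board = R_tot − R_other = 0.01298 K/W
L = R·k·A = 0.01298×0.0586×20.5

L ≈ 15.6 mm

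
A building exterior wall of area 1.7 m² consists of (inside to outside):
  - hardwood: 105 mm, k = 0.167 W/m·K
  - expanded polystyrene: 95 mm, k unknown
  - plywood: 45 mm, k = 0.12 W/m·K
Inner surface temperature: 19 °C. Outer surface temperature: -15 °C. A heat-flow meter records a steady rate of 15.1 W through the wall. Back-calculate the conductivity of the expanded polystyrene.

k ≈ 0.0336 W/(m·K)

Series thermal resistances:
R_hardwood = L/(kA) = 0.105/(0.167×1.7) = 0.3698 K/W
R_plywood = L/(kA) = 0.045/(0.12×1.7) = 0.2206 K/W
Sum of known resistances R_other = 0.5904 K/W
Total R = ΔT/Q = 34/15.1 = 2.252 K/W
R_expanded polystyrene = R_total − R_other = 1.661 K/W
k = L/(R·A) = 0.095/(1.661×1.7)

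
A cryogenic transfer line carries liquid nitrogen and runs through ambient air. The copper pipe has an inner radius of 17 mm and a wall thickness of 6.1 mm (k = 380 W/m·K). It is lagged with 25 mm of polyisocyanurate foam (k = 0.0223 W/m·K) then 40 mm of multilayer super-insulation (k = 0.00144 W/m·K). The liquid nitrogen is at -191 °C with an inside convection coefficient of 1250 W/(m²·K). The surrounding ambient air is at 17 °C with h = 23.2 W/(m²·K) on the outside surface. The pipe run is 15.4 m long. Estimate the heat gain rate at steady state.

Q ≈ 44.4 W

For a radial system each layer contributes R = ln(r_out/r_in)/(2πkL); films add R = 1/(hA).
R_inner film = 1/(h_i·2πr₁L) = 1/(1250×2π×0.017×15.4) = 4.863×10^-4 K/W
R_copper pipe wall = ln(23.1/17)/(2π×380×15.4) = 8.339×10^-6 K/W
R_polyisocyanurate foam = ln(48.1/23.1)/(2π×0.0223×15.4) = 0.3399 K/W
R_multilayer super-insulation = ln(88.1/48.1)/(2π×0.00144×15.4) = 4.343 K/W
R_outer film = 1/(h_o·2πr_oL) = 1/(23.2×2π×0.0881×15.4) = 0.005056 K/W
R_total = 4.689 K/W
Q = ΔT/R_total = 208/4.689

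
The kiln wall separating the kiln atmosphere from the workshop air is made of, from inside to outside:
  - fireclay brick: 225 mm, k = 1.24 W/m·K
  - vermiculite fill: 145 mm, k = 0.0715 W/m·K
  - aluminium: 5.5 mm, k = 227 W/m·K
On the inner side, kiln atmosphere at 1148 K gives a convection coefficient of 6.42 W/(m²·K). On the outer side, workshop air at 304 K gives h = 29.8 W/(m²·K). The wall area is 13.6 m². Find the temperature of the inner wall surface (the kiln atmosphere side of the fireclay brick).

T ≈ 1090 K

Using the resistance-network approach (series):
R_inner film = 1/(h_i·A) = 1/(6.42×13.6) = 0.01145 K/W
R_fireclay brick = L/(kA) = 0.225/(1.24×13.6) = 0.01334 K/W
R_vermiculite fill = L/(kA) = 0.145/(0.0715×13.6) = 0.1491 K/W
R_aluminium = L/(kA) = 0.0055/(227×13.6) = 1.782×10^-6 K/W
R_outer film = 1/(h_o·A) = 1/(29.8×13.6) = 0.002467 K/W
R_total = 0.1764 K/W;  Q = ΔT/R_total = 844/0.1764 = 4785 W
T_interface = T_inner − Q·ΣR(inner→interface) = 1148 − 4790×0.01145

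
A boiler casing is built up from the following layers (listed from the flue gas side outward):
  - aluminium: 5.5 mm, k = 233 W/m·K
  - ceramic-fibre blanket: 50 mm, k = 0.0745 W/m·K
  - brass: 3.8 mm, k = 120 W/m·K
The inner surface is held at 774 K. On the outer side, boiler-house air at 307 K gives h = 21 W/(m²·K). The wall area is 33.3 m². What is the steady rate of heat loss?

Q ≈ 21600 W

Series thermal resistances:
R_aluminium = L/(kA) = 0.0055/(233×33.3) = 7.089×10^-7 K/W
R_ceramic-fibre blanket = L/(kA) = 0.05/(0.0745×33.3) = 0.02015 K/W
R_brass = L/(kA) = 0.0038/(120×33.3) = 9.51×10^-7 K/W
R_outer film = 1/(h_o·A) = 1/(21×33.3) = 0.00143 K/W
R_total = 0.02159 K/W
Q = ΔT / R_total = 467 / 0.02159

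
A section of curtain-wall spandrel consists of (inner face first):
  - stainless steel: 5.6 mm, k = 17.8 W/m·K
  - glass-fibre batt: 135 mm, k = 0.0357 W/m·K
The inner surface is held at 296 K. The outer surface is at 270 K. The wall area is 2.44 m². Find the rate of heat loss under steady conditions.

Model the wall as resistances in series:
R_stainless steel = L/(kA) = 0.0056/(17.8×2.44) = 1.289×10^-4 K/W
R_glass-fibre batt = L/(kA) = 0.135/(0.0357×2.44) = 1.55 K/W
R_total = 1.55 K/W
Q = ΔT / R_total = 26 / 1.55

Q ≈ 16.8 W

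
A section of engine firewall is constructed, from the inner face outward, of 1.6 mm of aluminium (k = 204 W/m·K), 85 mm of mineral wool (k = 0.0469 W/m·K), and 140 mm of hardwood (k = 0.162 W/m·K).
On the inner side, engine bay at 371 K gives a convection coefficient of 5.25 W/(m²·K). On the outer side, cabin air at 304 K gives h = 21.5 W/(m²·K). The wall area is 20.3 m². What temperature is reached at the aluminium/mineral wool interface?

Treating each layer as a thermal resistance in series:
R_inner film = 1/(h_i·A) = 1/(5.25×20.3) = 0.009383 K/W
R_aluminium = L/(kA) = 0.0016/(204×20.3) = 3.864×10^-7 K/W
R_mineral wool = L/(kA) = 0.085/(0.0469×20.3) = 0.08928 K/W
R_hardwood = L/(kA) = 0.14/(0.162×20.3) = 0.04257 K/W
R_outer film = 1/(h_o·A) = 1/(21.5×20.3) = 0.002291 K/W
R_total = 0.1435 K/W;  Q = ΔT/R_total = 67/0.1435 = 466.8 W
T_interface = T_inner − Q·ΣR(inner→interface) = 371 − 467×0.009383

T ≈ 367 K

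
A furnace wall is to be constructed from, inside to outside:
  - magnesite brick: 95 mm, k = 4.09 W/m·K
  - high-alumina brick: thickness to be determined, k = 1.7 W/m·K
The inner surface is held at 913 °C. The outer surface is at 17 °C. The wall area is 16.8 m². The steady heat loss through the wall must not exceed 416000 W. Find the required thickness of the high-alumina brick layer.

Model the wall as resistances in series:
R_magnesite brick = L/(kA) = 0.095/(4.09×16.8) = 0.001383 K/W
Sum of the known resistances R_other = 0.001383 K/W
Required total resistance R_tot = ΔT/Q_allow = 896/416000 = 0.002154 K/W
R_high-alumina brick = R_tot − R_other = 7.713×10^-4 K/W
L = R·k·A = 7.713×10^-4×1.7×16.8

L ≈ 22 mm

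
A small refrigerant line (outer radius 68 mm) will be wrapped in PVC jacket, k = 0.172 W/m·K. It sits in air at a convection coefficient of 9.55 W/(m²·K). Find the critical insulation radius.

r_cr ≈ 18 mm

For a cylinder r_cr = k/h = 0.172/9.55
r_cr = 18 mm; since the bare radius (68 mm) is above r_cr, any added insulation will reduce heat loss.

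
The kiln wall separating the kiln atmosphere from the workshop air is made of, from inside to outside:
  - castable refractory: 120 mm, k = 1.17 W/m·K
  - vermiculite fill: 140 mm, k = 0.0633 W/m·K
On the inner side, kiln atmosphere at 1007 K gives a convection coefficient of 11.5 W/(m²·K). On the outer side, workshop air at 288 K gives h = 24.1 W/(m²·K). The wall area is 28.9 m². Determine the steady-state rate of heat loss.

Q ≈ 8510 W

Treating each layer as a thermal resistance in series:
R_inner film = 1/(h_i·A) = 1/(11.5×28.9) = 0.003009 K/W
R_castable refractory = L/(kA) = 0.12/(1.17×28.9) = 0.003549 K/W
R_vermiculite fill = L/(kA) = 0.14/(0.0633×28.9) = 0.07653 K/W
R_outer film = 1/(h_o·A) = 1/(24.1×28.9) = 0.001436 K/W
R_total = 0.08452 K/W
Q = ΔT / R_total = 719 / 0.08452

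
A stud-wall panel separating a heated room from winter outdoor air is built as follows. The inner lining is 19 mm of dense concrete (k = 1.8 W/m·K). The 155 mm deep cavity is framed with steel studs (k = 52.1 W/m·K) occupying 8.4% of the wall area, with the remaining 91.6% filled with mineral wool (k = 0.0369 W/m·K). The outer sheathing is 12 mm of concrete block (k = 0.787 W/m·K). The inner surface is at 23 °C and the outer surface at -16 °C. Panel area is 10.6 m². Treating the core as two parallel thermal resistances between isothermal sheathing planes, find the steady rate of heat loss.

Sheathing layers in series; stud and cavity paths in parallel between them.
R_inner = 0.019/(1.8×10.6) = 9.958×10^-4 K/W
R_stud  = 0.155/(52.1×0.084×10.6) = 0.003341 K/W
R_cav   = 0.155/(0.0369×0.916×10.6) = 0.4326 K/W
1/R_core = 1/R_stud + 1/R_cav → R_core = 0.003316 K/W
R_outer = 0.012/(0.787×10.6) = 0.001438 K/W
R_total = 0.00575 K/W
Q = ΔT/R_total = 39/0.00575

Q ≈ 6780 W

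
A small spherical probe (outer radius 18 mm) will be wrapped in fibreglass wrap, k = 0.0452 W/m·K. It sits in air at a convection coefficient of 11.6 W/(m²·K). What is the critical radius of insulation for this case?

r_cr ≈ 7.79 mm

For a sphere r_cr = 2k/h = 2×0.0452/11.6
r_cr = 7.79 mm; since the bare radius (18 mm) is above r_cr, any added insulation will reduce heat loss.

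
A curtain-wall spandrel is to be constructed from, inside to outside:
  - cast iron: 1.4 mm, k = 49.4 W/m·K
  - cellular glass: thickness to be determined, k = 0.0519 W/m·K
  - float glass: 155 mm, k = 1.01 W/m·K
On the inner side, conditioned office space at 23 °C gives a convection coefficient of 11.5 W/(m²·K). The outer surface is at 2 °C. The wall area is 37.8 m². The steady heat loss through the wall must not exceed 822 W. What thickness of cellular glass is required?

L ≈ 37.6 mm

Treating each layer as a thermal resistance in series:
R_inner film = 1/(h_i·A) = 1/(11.5×37.8) = 0.0023 K/W
R_cast iron = L/(kA) = 0.0014/(49.4×37.8) = 7.497×10^-7 K/W
R_float glass = L/(kA) = 0.155/(1.01×37.8) = 0.00406 K/W
Sum of the known resistances R_other = 0.006361 K/W
Required total resistance R_tot = ΔT/Q_allow = 21/822 = 0.02555 K/W
R_cellular glass = R_tot − R_other = 0.01919 K/W
L = R·k·A = 0.01919×0.0519×37.8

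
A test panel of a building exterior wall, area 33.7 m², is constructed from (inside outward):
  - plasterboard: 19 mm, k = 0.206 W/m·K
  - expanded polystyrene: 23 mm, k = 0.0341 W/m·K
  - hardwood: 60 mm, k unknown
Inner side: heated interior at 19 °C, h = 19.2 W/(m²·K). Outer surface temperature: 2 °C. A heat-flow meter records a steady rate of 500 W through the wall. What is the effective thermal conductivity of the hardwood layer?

k ≈ 0.183 W/(m·K)

Thermal resistances in series:
R_inner film = 1/(h_i·A) = 1/(19.2×33.7) = 0.001545 K/W
R_plasterboard = L/(kA) = 0.019/(0.206×33.7) = 0.002737 K/W
R_expanded polystyrene = L/(kA) = 0.023/(0.0341×33.7) = 0.02001 K/W
Sum of known resistances R_other = 0.0243 K/W
Total R = ΔT/Q = 17/500 = 0.034 K/W
R_hardwood = R_total − R_other = 0.009703 K/W
k = L/(R·A) = 0.06/(0.009703×33.7)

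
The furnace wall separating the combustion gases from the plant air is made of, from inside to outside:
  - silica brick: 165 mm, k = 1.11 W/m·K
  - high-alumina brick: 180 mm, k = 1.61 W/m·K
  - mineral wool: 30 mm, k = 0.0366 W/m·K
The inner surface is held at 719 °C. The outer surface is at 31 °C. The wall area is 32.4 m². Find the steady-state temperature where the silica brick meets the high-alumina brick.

Using the resistance-network approach (series):
R_silica brick = L/(kA) = 0.165/(1.11×32.4) = 0.004588 K/W
R_high-alumina brick = L/(kA) = 0.18/(1.61×32.4) = 0.003451 K/W
R_mineral wool = L/(kA) = 0.03/(0.0366×32.4) = 0.0253 K/W
R_total = 0.03334 K/W;  Q = ΔT/R_total = 688/0.03334 = 20640 W
T_interface = T_inner − Q·ΣR(inner→interface) = 719 − 20600×0.004588

T ≈ 624 °C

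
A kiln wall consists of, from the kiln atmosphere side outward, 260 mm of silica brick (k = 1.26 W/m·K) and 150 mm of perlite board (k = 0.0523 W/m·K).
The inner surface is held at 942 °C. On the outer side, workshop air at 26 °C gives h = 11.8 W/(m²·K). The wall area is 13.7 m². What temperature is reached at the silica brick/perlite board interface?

T ≈ 882 °C

Using the resistance-network approach (series):
R_silica brick = L/(kA) = 0.26/(1.26×13.7) = 0.01506 K/W
R_perlite board = L/(kA) = 0.15/(0.0523×13.7) = 0.2093 K/W
R_outer film = 1/(h_o·A) = 1/(11.8×13.7) = 0.006186 K/W
R_total = 0.2306 K/W;  Q = ΔT/R_total = 916/0.2306 = 3972 W
T_interface = T_inner − Q·ΣR(inner→interface) = 942 − 3970×0.01506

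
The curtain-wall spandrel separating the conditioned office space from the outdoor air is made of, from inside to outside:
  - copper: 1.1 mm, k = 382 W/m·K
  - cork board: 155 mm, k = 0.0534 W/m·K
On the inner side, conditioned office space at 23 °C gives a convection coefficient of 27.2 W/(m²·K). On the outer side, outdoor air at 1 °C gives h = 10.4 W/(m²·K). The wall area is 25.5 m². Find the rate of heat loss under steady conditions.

Q ≈ 185 W

Using the resistance-network approach (series):
R_inner film = 1/(h_i·A) = 1/(27.2×25.5) = 0.001442 K/W
R_copper = L/(kA) = 0.0011/(382×25.5) = 1.129×10^-7 K/W
R_cork board = L/(kA) = 0.155/(0.0534×25.5) = 0.1138 K/W
R_outer film = 1/(h_o·A) = 1/(10.4×25.5) = 0.003771 K/W
R_total = 0.119 K/W
Q = ΔT / R_total = 22 / 0.119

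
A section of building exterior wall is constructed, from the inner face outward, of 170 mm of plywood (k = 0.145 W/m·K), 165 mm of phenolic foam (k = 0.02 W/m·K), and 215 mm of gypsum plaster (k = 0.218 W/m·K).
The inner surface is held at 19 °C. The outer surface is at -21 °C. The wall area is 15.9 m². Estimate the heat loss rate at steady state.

Treating each layer as a thermal resistance in series:
R_plywood = L/(kA) = 0.17/(0.145×15.9) = 0.07374 K/W
R_phenolic foam = L/(kA) = 0.165/(0.02×15.9) = 0.5189 K/W
R_gypsum plaster = L/(kA) = 0.215/(0.218×15.9) = 0.06203 K/W
R_total = 0.6546 K/W
Q = ΔT / R_total = 40 / 0.6546

Q ≈ 61.1 W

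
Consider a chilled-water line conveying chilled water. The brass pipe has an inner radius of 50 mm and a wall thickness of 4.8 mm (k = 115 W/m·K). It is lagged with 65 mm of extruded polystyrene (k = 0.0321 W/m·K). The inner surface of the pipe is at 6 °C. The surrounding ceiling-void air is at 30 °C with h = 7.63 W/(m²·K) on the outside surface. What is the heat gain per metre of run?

q′ ≈ 5.92 W/m

Per-layer cylindrical resistances, series-summed:
R_brass pipe wall = ln(54.8/50)/(2π×115×1) = 1.269×10^-4 K/W
R_extruded polystyrene = ln(119.8/54.8)/(2π×0.0321×1) = 3.878 K/W
R_outer film = 1/(h_o·2πr_oL) = 1/(7.63×2π×0.1198×1) = 0.1741 K/W
R_total = 4.052 K/W
Q = ΔT/R_total = 24/4.052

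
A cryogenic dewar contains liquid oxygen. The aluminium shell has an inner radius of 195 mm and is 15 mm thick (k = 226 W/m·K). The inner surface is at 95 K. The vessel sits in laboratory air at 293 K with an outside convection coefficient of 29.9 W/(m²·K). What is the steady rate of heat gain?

Spherical conduction: R = (1/r_in − 1/r_out)/(4πk) per layer; series-sum.
R_aluminium shell = (1/0.195 − 1/0.21)/(4π×226) = 1.29×10^-4 K/W
R_outer film = 1/(h·4πr_o²) = 1/(29.9×4π×0.21²) = 0.06035 K/W
R_total = 0.06048 K/W
Q = ΔT/R_total = 198/0.06048

Q ≈ 3270 W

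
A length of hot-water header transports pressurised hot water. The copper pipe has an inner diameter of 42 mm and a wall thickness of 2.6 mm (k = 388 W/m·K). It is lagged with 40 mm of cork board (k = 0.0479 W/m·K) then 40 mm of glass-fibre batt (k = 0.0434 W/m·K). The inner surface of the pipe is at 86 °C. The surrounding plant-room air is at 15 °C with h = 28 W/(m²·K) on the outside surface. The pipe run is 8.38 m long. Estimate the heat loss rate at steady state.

Treating each annulus and film as a series resistance:
R_copper pipe wall = ln(23.6/21)/(2π×388×8.38) = 5.714×10^-6 K/W
R_cork board = ln(63.6/23.6)/(2π×0.0479×8.38) = 0.3931 K/W
R_glass-fibre batt = ln(103.6/63.6)/(2π×0.0434×8.38) = 0.2135 K/W
R_outer film = 1/(h_o·2πr_oL) = 1/(28×2π×0.1036×8.38) = 0.006547 K/W
R_total = 0.6131 K/W
Q = ΔT/R_total = 71/0.6131

Q ≈ 116 W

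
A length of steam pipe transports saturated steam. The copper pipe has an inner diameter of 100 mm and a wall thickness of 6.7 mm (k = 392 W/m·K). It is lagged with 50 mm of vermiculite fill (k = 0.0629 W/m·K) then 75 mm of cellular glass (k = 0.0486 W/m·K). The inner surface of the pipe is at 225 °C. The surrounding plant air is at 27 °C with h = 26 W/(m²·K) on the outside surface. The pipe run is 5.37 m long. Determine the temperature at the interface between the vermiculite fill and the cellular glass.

Treating each annulus and film as a series resistance:
R_copper pipe wall = ln(56.7/50)/(2π×392×5.37) = 9.508×10^-6 K/W
R_vermiculite fill = ln(106.7/56.7)/(2π×0.0629×5.37) = 0.2979 K/W
R_cellular glass = ln(181.7/106.7)/(2π×0.0486×5.37) = 0.3246 K/W
R_outer film = 1/(h_o·2πr_oL) = 1/(26×2π×0.1817×5.37) = 0.006274 K/W
R_total = 0.6288 K/W
Q = ΔT/R_total = 198/0.6288
Q = 315 W
T_interface = T_inner − Q·ΣR(inner→interface) = 225 − 315×0.2979

T ≈ 131 °C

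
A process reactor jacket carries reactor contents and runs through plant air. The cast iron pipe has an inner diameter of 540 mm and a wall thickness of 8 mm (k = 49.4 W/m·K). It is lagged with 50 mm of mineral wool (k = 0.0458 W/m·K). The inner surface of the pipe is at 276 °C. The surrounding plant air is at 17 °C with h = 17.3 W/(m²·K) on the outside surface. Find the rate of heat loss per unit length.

Radial resistances (cylindrical: R_cond = ln(r_o/r_i)/(2πkL), R_conv = 1/(h·2πrL)):
R_cast iron pipe wall = ln(278/270)/(2π×49.4×1) = 9.407×10^-5 K/W
R_mineral wool = ln(328/278)/(2π×0.0458×1) = 0.5747 K/W
R_outer film = 1/(h_o·2πr_oL) = 1/(17.3×2π×0.328×1) = 0.02805 K/W
R_total = 0.6029 K/W
Q = ΔT/R_total = 259/0.6029

q′ ≈ 430 W/m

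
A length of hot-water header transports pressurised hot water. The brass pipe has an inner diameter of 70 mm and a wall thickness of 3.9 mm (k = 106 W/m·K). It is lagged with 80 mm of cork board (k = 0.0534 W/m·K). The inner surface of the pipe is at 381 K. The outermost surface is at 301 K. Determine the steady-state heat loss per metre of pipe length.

For a radial system each layer contributes R = ln(r_out/r_in)/(2πkL); films add R = 1/(hA).
R_brass pipe wall = ln(38.9/35)/(2π×106×1) = 1.586×10^-4 K/W
R_cork board = ln(118.9/38.9)/(2π×0.0534×1) = 3.33 K/W
R_total = 3.33 K/W
Q = ΔT/R_total = 80/3.33

q′ ≈ 24 W/m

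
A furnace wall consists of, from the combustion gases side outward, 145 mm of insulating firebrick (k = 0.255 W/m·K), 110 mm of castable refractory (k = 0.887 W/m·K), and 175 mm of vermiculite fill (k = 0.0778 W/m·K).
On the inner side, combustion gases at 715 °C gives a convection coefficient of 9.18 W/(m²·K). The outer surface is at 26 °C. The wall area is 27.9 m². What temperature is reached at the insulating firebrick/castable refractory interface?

Using the resistance-network approach (series):
R_inner film = 1/(h_i·A) = 1/(9.18×27.9) = 0.003904 K/W
R_insulating firebrick = L/(kA) = 0.145/(0.255×27.9) = 0.02038 K/W
R_castable refractory = L/(kA) = 0.11/(0.887×27.9) = 0.004445 K/W
R_vermiculite fill = L/(kA) = 0.175/(0.0778×27.9) = 0.08062 K/W
R_total = 0.1094 K/W;  Q = ΔT/R_total = 689/0.1094 = 6301 W
T_interface = T_inner − Q·ΣR(inner→interface) = 715 − 6300×0.02429

T ≈ 562 °C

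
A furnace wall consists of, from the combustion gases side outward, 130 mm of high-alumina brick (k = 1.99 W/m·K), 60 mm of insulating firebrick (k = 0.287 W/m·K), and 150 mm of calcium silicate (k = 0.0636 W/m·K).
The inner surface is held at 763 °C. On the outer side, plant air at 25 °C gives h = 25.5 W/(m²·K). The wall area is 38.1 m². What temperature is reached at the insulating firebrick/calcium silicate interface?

T ≈ 687 °C

Thermal resistances in series:
R_high-alumina brick = L/(kA) = 0.13/(1.99×38.1) = 0.001715 K/W
R_insulating firebrick = L/(kA) = 0.06/(0.287×38.1) = 0.005487 K/W
R_calcium silicate = L/(kA) = 0.15/(0.0636×38.1) = 0.0619 K/W
R_outer film = 1/(h_o·A) = 1/(25.5×38.1) = 0.001029 K/W
R_total = 0.07013 K/W;  Q = ΔT/R_total = 738/0.07013 = 10520 W
T_interface = T_inner − Q·ΣR(inner→interface) = 763 − 10500×0.007202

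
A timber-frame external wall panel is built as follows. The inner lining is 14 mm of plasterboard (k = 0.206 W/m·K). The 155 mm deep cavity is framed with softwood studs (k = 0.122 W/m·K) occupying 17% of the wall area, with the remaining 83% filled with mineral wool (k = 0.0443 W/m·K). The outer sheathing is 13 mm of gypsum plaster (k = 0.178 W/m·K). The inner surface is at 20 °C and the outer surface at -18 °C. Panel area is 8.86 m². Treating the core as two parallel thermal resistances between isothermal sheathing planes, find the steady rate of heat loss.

Sheathing layers in series; stud and cavity paths in parallel between them.
R_inner = 0.014/(0.206×8.86) = 0.007671 K/W
R_stud  = 0.155/(0.122×0.17×8.86) = 0.8435 K/W
R_cav   = 0.155/(0.0443×0.83×8.86) = 0.4758 K/W
1/R_core = 1/R_stud + 1/R_cav → R_core = 0.3042 K/W
R_outer = 0.013/(0.178×8.86) = 0.008243 K/W
R_total = 0.3201 K/W
Q = ΔT/R_total = 38/0.3201

Q ≈ 119 W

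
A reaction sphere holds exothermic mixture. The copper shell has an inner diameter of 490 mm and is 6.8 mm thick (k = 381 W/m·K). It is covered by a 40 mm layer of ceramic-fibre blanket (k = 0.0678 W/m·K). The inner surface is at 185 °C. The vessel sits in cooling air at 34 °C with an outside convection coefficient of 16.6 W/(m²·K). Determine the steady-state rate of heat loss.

Q ≈ 217 W

For a spherical shell R = (1/r₁ − 1/r₂)/(4πk); film R = 1/(h·4πr²). In series:
R_copper shell = (1/0.245 − 1/0.2518)/(4π×381) = 2.302×10^-5 K/W
R_ceramic-fibre blanket = (1/0.2518 − 1/0.2918)/(4π×0.0678) = 0.639 K/W
R_outer film = 1/(h·4πr_o²) = 1/(16.6×4π×0.2918²) = 0.0563 K/W
R_total = 0.6953 K/W
Q = ΔT/R_total = 151/0.6953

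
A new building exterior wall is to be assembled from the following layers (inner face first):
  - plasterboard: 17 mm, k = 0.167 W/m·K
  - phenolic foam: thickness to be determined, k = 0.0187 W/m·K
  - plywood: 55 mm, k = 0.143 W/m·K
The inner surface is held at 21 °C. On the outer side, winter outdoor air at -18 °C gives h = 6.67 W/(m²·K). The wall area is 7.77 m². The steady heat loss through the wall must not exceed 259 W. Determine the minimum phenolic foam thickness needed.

L ≈ 9.98 mm

Series thermal resistances:
R_plasterboard = L/(kA) = 0.017/(0.167×7.77) = 0.0131 K/W
R_plywood = L/(kA) = 0.055/(0.143×7.77) = 0.0495 K/W
R_outer film = 1/(h_o·A) = 1/(6.67×7.77) = 0.0193 K/W
Sum of the known resistances R_other = 0.0819 K/W
Required total resistance R_tot = ΔT/Q_allow = 39/259 = 0.1506 K/W
R_phenolic foam = R_tot − R_other = 0.06868 K/W
L = R·k·A = 0.06868×0.0187×7.77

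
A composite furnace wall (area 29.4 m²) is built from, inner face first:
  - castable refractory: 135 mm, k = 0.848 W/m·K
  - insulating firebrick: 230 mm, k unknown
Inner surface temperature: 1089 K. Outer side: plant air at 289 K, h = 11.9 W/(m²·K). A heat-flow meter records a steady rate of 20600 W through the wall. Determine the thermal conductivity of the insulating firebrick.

Model the wall as resistances in series:
R_castable refractory = L/(kA) = 0.135/(0.848×29.4) = 0.005415 K/W
R_outer film = 1/(h_o·A) = 1/(11.9×29.4) = 0.002858 K/W
Sum of known resistances R_other = 0.008273 K/W
Total R = ΔT/Q = 800/20600 = 0.03883 K/W
R_insulating firebrick = R_total − R_other = 0.03056 K/W
k = L/(R·A) = 0.23/(0.03056×29.4)

k ≈ 0.256 W/(m·K)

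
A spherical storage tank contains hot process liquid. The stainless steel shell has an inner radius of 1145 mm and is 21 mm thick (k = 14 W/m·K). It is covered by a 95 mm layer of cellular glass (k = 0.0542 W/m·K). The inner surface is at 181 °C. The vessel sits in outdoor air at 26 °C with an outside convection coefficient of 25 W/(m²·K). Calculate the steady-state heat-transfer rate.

Radial (spherical) resistances in series:
R_stainless steel shell = (1/1.145 − 1/1.166)/(4π×14) = 8.941×10^-5 K/W
R_cellular glass = (1/1.166 − 1/1.261)/(4π×0.0542) = 0.09486 K/W
R_outer film = 1/(h·4πr_o²) = 1/(25×4π×1.261²) = 0.002002 K/W
R_total = 0.09696 K/W
Q = ΔT/R_total = 155/0.09696

Q ≈ 1600 W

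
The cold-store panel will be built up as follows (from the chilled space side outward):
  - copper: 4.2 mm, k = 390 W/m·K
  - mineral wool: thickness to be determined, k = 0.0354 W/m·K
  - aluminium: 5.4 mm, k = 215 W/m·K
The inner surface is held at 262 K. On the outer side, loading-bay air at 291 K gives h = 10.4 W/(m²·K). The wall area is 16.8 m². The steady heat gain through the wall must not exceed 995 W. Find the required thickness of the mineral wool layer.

L ≈ 13.9 mm

Series thermal resistances:
R_copper = L/(kA) = 0.0042/(390×16.8) = 6.41×10^-7 K/W
R_aluminium = L/(kA) = 0.0054/(215×16.8) = 1.495×10^-6 K/W
R_outer film = 1/(h_o·A) = 1/(10.4×16.8) = 0.005723 K/W
Sum of the known resistances R_other = 0.005726 K/W
Required total resistance R_tot = ΔT/Q_allow = 29/995 = 0.02915 K/W
R_mineral wool = R_tot − R_other = 0.02342 K/W
L = R·k·A = 0.02342×0.0354×16.8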